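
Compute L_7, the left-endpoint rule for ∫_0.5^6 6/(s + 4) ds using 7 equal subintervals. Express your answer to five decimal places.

5.09125

Δs = (6 − 0.5)/7 = 11/14.
Left endpoints: 0.5, 9/7, 29/14, 20/7, 51/14, 31/7, 73/14.
f(0.5) = 4/3, f(9/7) = 42/37, f(29/14) = 84/85, f(20/7) = 0.875, f(51/14) = 84/107, f(31/7) = 42/59, f(73/14) = 28/43.
Sum = Δs · [f(0.5) + f(9/7) + f(29/14) + ...].
Sum ≈ 5.09125.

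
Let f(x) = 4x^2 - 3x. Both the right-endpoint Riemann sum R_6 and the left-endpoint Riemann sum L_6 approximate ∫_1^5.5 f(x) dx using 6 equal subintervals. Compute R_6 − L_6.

R_6 = 217.125.
L_6 = 139.5.
R_6 − L_6 = 77.625.

77.625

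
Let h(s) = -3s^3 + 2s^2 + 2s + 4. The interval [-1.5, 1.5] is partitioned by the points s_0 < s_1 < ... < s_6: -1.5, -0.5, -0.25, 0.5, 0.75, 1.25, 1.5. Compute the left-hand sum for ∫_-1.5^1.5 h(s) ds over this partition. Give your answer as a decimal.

Subinterval widths: 1, 0.25, 0.75, 0.25, 0.5, 0.25.
Left endpoints: -1.5, -0.5, -0.25, 0.5, 0.75, 1.25.
h(-1.5) = 15.625, h(-0.5) = 3.875, h(-0.25) = 3.671875, h(0.5) = 5.125, h(0.75) = 5.359375, h(1.25) = 3.765625.
Sum = Σ Δs_i · h(s_i).
Sum = 24.25.

24.25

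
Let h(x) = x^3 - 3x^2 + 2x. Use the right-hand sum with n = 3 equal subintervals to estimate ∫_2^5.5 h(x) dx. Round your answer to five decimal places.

Δx = (5.5 − 2)/3 = 7/6.
Right endpoints: 19/6, 13/3, 5.5.
h(19/6) = 1729/216, h(13/3) = 910/27, h(5.5) = 86.625.
Sum = Δx · [h(19/6) + h(13/3) + h(5.5)].
Sum ≈ 149.72222.

149.72222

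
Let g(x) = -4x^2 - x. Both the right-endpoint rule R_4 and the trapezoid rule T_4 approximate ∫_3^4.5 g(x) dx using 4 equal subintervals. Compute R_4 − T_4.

R_4 = -99.984375.
T_4 = -91.265625.
R_4 − T_4 = -8.71875.

-8.71875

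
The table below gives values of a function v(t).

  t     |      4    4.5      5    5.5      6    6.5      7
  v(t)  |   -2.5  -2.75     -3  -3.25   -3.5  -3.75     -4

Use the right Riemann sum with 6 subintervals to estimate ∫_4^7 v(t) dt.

-10.125

Δt = 0.5.
Sum = 0.5·[(-2.75) + (-3) + (-3.25) + (-3.5) + (-3.75) + (-4)] = -10.125.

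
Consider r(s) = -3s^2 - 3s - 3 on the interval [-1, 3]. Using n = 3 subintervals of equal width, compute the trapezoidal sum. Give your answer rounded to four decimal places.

-55.5556

Δs = (3 − (-1))/3 = 4/3.
r(-1) = -3, r(1/3) = -13/3, r(5/3) = -49/3, r(3) = -39.
T_3 = (Δs/2)·[r(s_0) + 2r(s_1) + 2r(s_2) + r(s_3)].
Sum ≈ -55.5556.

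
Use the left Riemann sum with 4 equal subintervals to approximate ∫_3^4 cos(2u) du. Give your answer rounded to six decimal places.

Δu = (4 − 3)/4 = 0.25.
Left endpoints: 3, 3.25, 3.5, 3.75.
f(3) ≈ 0.960170, f(3.25) ≈ 0.976588, f(3.5) ≈ 0.753902, f(3.75) ≈ 0.346635.
Sum = Δu · [f(3) + f(3.25) + f(3.5) + f(3.75)].
Sum ≈ 0.759324.

0.759324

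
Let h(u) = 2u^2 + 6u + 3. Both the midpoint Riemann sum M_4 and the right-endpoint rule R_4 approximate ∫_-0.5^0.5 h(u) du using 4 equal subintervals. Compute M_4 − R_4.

M_4 = 3.15625.
R_4 = 3.9375.
M_4 − R_4 = -0.78125.

-0.78125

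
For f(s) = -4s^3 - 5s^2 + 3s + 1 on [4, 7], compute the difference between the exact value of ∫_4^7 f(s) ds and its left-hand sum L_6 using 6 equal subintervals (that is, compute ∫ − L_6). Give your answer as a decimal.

Exact integral: ∫_4^7 f(s) ds = -2557.5.
L_6 = -2248.375.
Error = -2557.5 − (-2248.375) = -309.125.

-309.125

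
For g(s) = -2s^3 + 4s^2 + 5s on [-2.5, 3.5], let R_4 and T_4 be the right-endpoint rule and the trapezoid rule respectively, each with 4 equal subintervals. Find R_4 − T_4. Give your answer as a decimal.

-47.25

R_4 = -7.5.
T_4 = 39.75.
R_4 − T_4 = -47.25.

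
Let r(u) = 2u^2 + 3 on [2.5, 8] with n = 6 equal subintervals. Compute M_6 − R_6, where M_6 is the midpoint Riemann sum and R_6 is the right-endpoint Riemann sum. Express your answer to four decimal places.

-55.2483

M_6 ≈ 346.646412.
R_6 ≈ 401.894676.
M_6 − R_6 ≈ -55.2483.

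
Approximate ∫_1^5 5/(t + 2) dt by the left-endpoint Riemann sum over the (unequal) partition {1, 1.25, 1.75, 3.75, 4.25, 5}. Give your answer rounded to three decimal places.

Subinterval widths: 0.25, 0.5, 2, 0.5, 0.75.
Left endpoints: 1, 1.25, 1.75, 3.75, 4.25.
f(1) = 5/3, f(1.25) = 20/13, f(1.75) = 4/3, f(3.75) = 20/23, f(4.25) = 0.8.
Sum = Σ Δt_i · f(t_i).
Sum ≈ 4.887.

4.887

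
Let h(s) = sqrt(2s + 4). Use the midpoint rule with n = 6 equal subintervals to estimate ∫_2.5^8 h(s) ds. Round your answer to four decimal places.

20.8181

Δs = (8 − 2.5)/6 = 11/12.
Midpoints: 71/24, 3.875, 115/24, 137/24, 6.625, 181/24.
h(71/24) ≈ 3.1491, h(3.875) ≈ 3.4278, h(115/24) ≈ 3.6856, h(137/24) ≈ 3.9264, h(6.625) ≈ 4.1533, h(181/24) ≈ 4.3684.
Sum = Δs · [h(71/24) + h(3.875) + h(115/24) + ...].
Sum ≈ 20.8181.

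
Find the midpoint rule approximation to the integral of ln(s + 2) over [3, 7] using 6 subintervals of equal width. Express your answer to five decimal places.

Δs = (7 − 3)/6 = 2/3.
Midpoints: 10/3, 4, 14/3, 16/3, 6, 20/3.
f(10/3) ≈ 1.67398, f(4) ≈ 1.79176, f(14/3) ≈ 1.89712, f(16/3) ≈ 1.99243, f(6) ≈ 2.07944, f(20/3) ≈ 2.15948.
Sum = Δs · [f(10/3) + f(4) + f(14/3) + ...].
Sum ≈ 7.72947.

7.72947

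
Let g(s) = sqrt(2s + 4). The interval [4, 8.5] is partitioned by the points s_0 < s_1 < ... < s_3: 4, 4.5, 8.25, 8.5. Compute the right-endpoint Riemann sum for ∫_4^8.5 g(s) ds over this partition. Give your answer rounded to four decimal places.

Subinterval widths: 0.5, 3.75, 0.25.
Right endpoints: 4.5, 8.25, 8.5.
g(4.5) ≈ 3.6056, g(8.25) ≈ 4.5277, g(8.5) ≈ 4.5826.
Sum = Σ Δs_i · g(s_i).
Sum ≈ 19.9273.

19.9273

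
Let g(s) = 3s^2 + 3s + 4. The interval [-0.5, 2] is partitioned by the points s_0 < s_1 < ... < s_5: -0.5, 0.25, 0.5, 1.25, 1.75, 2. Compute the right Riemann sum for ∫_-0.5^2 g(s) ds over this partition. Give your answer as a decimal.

Subinterval widths: 0.75, 0.25, 0.75, 0.5, 0.25.
Right endpoints: 0.25, 0.5, 1.25, 1.75, 2.
g(0.25) = 4.9375, g(0.5) = 6.25, g(1.25) = 12.4375, g(1.75) = 18.4375, g(2) = 22.
Sum = Σ Δs_i · g(s_i).
Sum = 29.3125.

29.3125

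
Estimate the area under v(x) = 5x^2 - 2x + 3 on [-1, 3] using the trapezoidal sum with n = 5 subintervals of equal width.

Δx = (3 − (-1))/5 = 0.8.
v(-1) = 10, v(-0.2) = 3.6, v(0.6) = 3.6, v(1.4) = 10, v(2.2) = 22.8, v(3) = 42.
T_5 = (Δx/2)·[v(x_0) + 2v(x_1) + ... + 2v(x_{4}) + v(x_5)].
Sum = 52.8.

52.8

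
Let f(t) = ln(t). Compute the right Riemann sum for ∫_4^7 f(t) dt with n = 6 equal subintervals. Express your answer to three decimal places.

5.214

Δt = (7 − 4)/6 = 0.5.
Right endpoints: 4.5, 5, 5.5, 6, 6.5, 7.
f(4.5) ≈ 1.504, f(5) ≈ 1.609, f(5.5) ≈ 1.705, f(6) ≈ 1.792, f(6.5) ≈ 1.872, f(7) ≈ 1.946.
Sum = Δt · [f(4.5) + f(5) + f(5.5) + ...].
Sum ≈ 5.214.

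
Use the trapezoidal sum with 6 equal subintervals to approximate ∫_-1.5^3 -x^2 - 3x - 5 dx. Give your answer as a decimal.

Δx = (3 − (-1.5))/6 = 0.75.
f(-1.5) = -2.75, f(-0.75) = -3.3125, f(0) = -5, f(0.75) = -7.8125, f(1.5) = -11.75, f(2.25) = -16.8125, f(3) = -23.
T_6 = (Δx/2)·[f(x_0) + 2f(x_1) + ... + 2f(x_{5}) + f(x_6)].
Sum = -43.171875.

-43.171875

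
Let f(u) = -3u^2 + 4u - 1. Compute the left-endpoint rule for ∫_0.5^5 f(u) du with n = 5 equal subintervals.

Δu = (5 − 0.5)/5 = 0.9.
Left endpoints: 0.5, 1.4, 2.3, 3.2, 4.1.
f(0.5) = 0.25, f(1.4) = -1.28, f(2.3) = -7.67, f(3.2) = -18.92, f(4.1) = -35.03.
Sum = Δu · [f(0.5) + f(1.4) + f(2.3) + f(3.2) + f(4.1)].
Sum = -56.385.

-56.385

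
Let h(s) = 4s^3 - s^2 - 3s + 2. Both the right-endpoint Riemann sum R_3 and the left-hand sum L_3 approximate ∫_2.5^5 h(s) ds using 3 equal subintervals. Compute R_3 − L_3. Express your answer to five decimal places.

342.70833

R_3 ≈ 710.4398148.
L_3 ≈ 367.7314815.
R_3 − L_3 ≈ 342.70833.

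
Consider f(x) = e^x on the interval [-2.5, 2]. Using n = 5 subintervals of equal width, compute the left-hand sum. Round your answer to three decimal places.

4.506

Δx = (2 − (-2.5))/5 = 0.9.
Left endpoints: -2.5, -1.6, -0.7, 0.2, 1.1.
f(-2.5) ≈ 0.082, f(-1.6) ≈ 0.202, f(-0.7) ≈ 0.497, f(0.2) ≈ 1.221, f(1.1) ≈ 3.004.
Sum = Δx · [f(-2.5) + f(-1.6) + f(-0.7) + f(0.2) + f(1.1)].
Sum ≈ 4.506.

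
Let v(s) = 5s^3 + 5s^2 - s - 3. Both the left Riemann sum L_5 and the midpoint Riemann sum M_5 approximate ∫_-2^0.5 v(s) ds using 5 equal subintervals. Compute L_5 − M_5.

-5.8203125

L_5 = -17.5.
M_5 = -11.6796875.
L_5 − M_5 = -5.8203125.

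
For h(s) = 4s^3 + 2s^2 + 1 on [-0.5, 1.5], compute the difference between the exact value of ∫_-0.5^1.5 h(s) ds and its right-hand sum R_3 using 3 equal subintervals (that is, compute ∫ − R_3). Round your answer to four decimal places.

Exact integral: ∫_-0.5^1.5 h(s) ds ≈ 9.333333.
R_3 ≈ 16.518519.
Error ≈ 9.333333 − 16.518519 ≈ -7.1852.

-7.1852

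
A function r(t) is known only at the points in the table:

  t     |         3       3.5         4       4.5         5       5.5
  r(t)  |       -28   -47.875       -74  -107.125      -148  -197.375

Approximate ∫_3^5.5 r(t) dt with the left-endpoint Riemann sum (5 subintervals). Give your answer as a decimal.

Δt = 0.5.
Sum = 0.5·[(-28) + (-47.875) + (-74) + (-107.125) + (-148)] = -202.5.

-202.5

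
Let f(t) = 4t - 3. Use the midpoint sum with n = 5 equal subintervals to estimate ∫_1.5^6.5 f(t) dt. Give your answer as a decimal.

Δt = (6.5 − 1.5)/5 = 1.
Midpoints: 2, 3, 4, 5, 6.
f(2) = 5, f(3) = 9, f(4) = 13, f(5) = 17, f(6) = 21.
Sum = Δt · [f(2) + f(3) + f(4) + f(5) + f(6)].
Sum = 65.

65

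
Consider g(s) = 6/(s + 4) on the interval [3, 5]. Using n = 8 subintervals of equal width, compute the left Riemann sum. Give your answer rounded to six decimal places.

Δs = (5 − 3)/8 = 0.25.
Left endpoints: 3, 3.25, 3.5, 3.75, 4, 4.25, 4.5, 4.75.
g(3) = 6/7, g(3.25) = 24/29, g(3.5) = 0.8, g(3.75) = 24/31, g(4) = 0.75, g(4.25) = 8/11, g(4.5) = 12/17, g(4.75) = 24/35.
Sum = Δs · [g(3) + g(3.25) + g(3.5) + ...].
Sum ≈ 1.531948.

1.531948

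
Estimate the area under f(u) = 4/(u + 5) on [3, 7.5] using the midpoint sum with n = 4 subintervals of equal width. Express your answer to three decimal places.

Δu = (7.5 − 3)/4 = 1.125.
Midpoints: 3.5625, 4.6875, 5.8125, 6.9375.
f(3.5625) = 64/137, f(4.6875) = 64/155, f(5.8125) = 64/173, f(6.9375) = 64/191.
Sum = Δu · [f(3.5625) + f(4.6875) + f(5.8125) + f(6.9375)].
Sum ≈ 1.783.

1.783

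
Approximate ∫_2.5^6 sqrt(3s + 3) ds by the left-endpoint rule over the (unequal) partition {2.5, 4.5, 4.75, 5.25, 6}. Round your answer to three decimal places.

12.820

Subinterval widths: 2, 0.25, 0.5, 0.75.
Left endpoints: 2.5, 4.5, 4.75, 5.25.
f(2.5) ≈ 3.240, f(4.5) ≈ 4.062, f(4.75) ≈ 4.153, f(5.25) ≈ 4.330.
Sum = Σ Δs_i · f(s_i).
Sum ≈ 12.820.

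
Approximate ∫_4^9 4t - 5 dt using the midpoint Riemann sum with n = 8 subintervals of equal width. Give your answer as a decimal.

105

Δt = (9 − 4)/8 = 0.625.
Midpoints: 4.3125, 4.9375, 5.5625, 6.1875, 6.8125, 7.4375, 8.0625, 8.6875.
f(4.3125) = 12.25, f(4.9375) = 14.75, f(5.5625) = 17.25, f(6.1875) = 19.75, f(6.8125) = 22.25, f(7.4375) = 24.75, f(8.0625) = 27.25, f(8.6875) = 29.75.
Sum = Δt · [f(4.3125) + f(4.9375) + f(5.5625) + ...].
Sum = 105.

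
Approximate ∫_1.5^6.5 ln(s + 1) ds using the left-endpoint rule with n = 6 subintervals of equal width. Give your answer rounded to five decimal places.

7.34794

Δs = (6.5 − 1.5)/6 = 5/6.
Left endpoints: 1.5, 7/3, 19/6, 4, 29/6, 17/3.
f(1.5) ≈ 0.91629, f(7/3) ≈ 1.20397, f(19/6) ≈ 1.42712, f(4) ≈ 1.60944, f(29/6) ≈ 1.76359, f(17/3) ≈ 1.89712.
Sum = Δs · [f(1.5) + f(7/3) + f(19/6) + ...].
Sum ≈ 7.34794.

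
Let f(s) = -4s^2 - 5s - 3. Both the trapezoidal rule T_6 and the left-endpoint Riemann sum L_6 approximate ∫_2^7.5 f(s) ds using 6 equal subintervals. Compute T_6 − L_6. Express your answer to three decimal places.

T_6 ≈ -702.03935.
L_6 ≈ -593.64352.
T_6 − L_6 ≈ -108.396.

-108.396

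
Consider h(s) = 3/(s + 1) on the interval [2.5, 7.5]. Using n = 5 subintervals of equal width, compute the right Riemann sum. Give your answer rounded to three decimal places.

Δs = (7.5 − 2.5)/5 = 1.
Right endpoints: 3.5, 4.5, 5.5, 6.5, 7.5.
h(3.5) = 2/3, h(4.5) = 6/11, h(5.5) = 6/13, h(6.5) = 0.4, h(7.5) = 6/17.
Sum = Δs · [h(3.5) + h(4.5) + h(5.5) + h(6.5) + h(7.5)].
Sum ≈ 2.427.

2.427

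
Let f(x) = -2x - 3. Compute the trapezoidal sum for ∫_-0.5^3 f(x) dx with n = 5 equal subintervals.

-19.25

Δx = (3 − (-0.5))/5 = 0.7.
f(-0.5) = -2, f(0.2) = -3.4, f(0.9) = -4.8, f(1.6) = -6.2, f(2.3) = -7.6, f(3) = -9.
T_5 = (Δx/2)·[f(x_0) + 2f(x_1) + ... + 2f(x_{4}) + f(x_5)].
Sum = -19.25.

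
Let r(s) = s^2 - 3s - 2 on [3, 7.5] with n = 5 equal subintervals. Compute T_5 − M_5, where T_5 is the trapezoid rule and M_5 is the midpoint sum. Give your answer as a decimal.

0.91125

T_5 = 52.3575.
M_5 = 51.44625.
T_5 − M_5 = 0.91125.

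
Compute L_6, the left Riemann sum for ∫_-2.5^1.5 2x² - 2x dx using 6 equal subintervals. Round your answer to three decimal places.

Δx = (1.5 − (-2.5))/6 = 2/3.
Left endpoints: -2.5, -11/6, -7/6, -0.5, 1/6, 5/6.
f(-2.5) = 17.5, f(-11/6) = 187/18, f(-7/6) = 91/18, f(-0.5) = 1.5, f(1/6) = -5/18, f(5/6) = -5/18.
Sum = Δx · [f(-2.5) + f(-11/6) + f(-7/6) + ...].
Sum ≈ 22.593.

22.593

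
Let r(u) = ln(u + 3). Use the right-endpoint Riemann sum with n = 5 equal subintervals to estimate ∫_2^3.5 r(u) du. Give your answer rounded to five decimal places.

2.65853

Δu = (3.5 − 2)/5 = 0.3.
Right endpoints: 2.3, 2.6, 2.9, 3.2, 3.5.
r(2.3) ≈ 1.66771, r(2.6) ≈ 1.72277, r(2.9) ≈ 1.77495, r(3.2) ≈ 1.82455, r(3.5) ≈ 1.87180.
Sum = Δu · [r(2.3) + r(2.6) + r(2.9) + r(3.2) + r(3.5)].
Sum ≈ 2.65853.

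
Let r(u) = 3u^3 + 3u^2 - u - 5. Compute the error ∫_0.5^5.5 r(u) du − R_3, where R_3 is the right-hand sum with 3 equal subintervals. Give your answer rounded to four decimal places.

Exact integral: ∫_0.5^5.5 r(u) du = 812.5.
R_3 ≈ 1368.402778.
Error ≈ 812.5 − 1368.402778 ≈ -555.9028.

-555.9028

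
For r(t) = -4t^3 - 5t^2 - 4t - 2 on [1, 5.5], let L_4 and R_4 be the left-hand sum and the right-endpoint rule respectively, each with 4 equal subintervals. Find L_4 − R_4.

L_4 = -834.46875.
R_4 = -1763.4375.
L_4 − R_4 = 928.96875.

928.96875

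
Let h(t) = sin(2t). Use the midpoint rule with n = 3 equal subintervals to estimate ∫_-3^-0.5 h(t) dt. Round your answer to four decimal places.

0.2364

Δt = (-0.5 − (-3))/3 = 5/6.
Midpoints: -31/12, -1.75, -11/12.
h(-31/12) ≈ 0.8986, h(-1.75) ≈ 0.3508, h(-11/12) ≈ -0.9657.
Sum = Δt · [h(-31/12) + h(-1.75) + h(-11/12)].
Sum ≈ 0.2364.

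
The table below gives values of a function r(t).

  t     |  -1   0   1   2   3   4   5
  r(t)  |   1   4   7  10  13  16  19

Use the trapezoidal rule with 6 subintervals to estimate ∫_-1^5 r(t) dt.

Δt = 1.
T_6 = (1/2)·[1 + 2·4 + 2·7 + 2·10 + 2·13 + 2·16 + 19] = 60.

60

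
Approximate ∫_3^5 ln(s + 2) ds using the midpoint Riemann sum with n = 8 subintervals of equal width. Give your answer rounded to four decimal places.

Δs = (5 − 3)/8 = 0.25.
Midpoints: 3.125, 3.375, 3.625, 3.875, 4.125, 4.375, 4.625, 4.875.
f(3.125) ≈ 1.6341, f(3.375) ≈ 1.6818, f(3.625) ≈ 1.7272, f(3.875) ≈ 1.7707, f(4.125) ≈ 1.8124, f(4.375) ≈ 1.8524, f(4.625) ≈ 1.8909, f(4.875) ≈ 1.9279.
Sum = Δs · [f(3.125) + f(3.375) + f(3.625) + ...].
Sum ≈ 3.5743.

3.5743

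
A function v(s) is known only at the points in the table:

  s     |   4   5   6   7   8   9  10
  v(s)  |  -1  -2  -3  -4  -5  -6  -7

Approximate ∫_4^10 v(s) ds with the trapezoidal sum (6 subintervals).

Δs = 1.
T_6 = (1/2)·[(-1) + 2·(-2) + 2·(-3) + 2·(-4) + 2·(-5) + 2·(-6) + (-7)] = -24.

-24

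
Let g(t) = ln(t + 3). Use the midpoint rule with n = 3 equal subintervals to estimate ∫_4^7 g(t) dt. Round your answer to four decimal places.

Δt = (7 − 4)/3 = 1.
Midpoints: 4.5, 5.5, 6.5.
g(4.5) ≈ 2.0149, g(5.5) ≈ 2.1401, g(6.5) ≈ 2.2513.
Sum = Δt · [g(4.5) + g(5.5) + g(6.5)].
Sum ≈ 6.4063.

6.4063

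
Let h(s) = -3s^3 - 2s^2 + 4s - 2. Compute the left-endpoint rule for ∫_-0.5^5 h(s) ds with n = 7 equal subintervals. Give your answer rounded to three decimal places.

-367.939

Δs = (5 − (-0.5))/7 = 11/14.
Left endpoints: -0.5, 2/7, 15/14, 13/7, 37/14, 24/7, 59/14.
h(-0.5) = -4.125, h(2/7) = -374/343, h(15/14) = -10153/2744, h(13/7) = -7095/343, h(37/14) = -166771/2744, h(24/7) = -45518/343, h(59/14) = -672837/2744.
Sum = Δs · [h(-0.5) + h(2/7) + h(15/14) + ...].
Sum ≈ -367.939.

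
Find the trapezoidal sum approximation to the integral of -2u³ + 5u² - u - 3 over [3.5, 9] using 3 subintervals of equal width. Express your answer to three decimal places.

Δu = (9 − 3.5)/3 = 11/6.
f(3.5) = -31, f(16/3) = -4577/27, f(43/6) = -26435/54, f(9) = -1065.
T_3 = (Δu/2)·[f(u_0) + 2f(u_1) + 2f(u_2) + f(u_3)].
Sum ≈ -2212.935.

-2212.935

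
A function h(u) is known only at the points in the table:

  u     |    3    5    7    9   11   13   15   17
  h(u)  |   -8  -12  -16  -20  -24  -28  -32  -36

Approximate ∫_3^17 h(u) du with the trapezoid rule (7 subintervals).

Δu = 2.
T_7 = (2/2)·[(-8) + 2·(-12) + 2·(-16) + 2·(-20) + 2·(-24) + 2·(-28) + 2·(-32) + (-36)] = -308.

-308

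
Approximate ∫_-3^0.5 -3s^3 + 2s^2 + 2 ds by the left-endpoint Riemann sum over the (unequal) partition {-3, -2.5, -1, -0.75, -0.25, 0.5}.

Subinterval widths: 0.5, 1.5, 0.25, 0.5, 0.75.
Left endpoints: -3, -2.5, -1, -0.75, -0.25.
f(-3) = 101, f(-2.5) = 61.375, f(-1) = 7, f(-0.75) = 4.390625, f(-0.25) = 2.171875.
Sum = Σ Δs_i · f(s_i).
Sum = 148.13671875.

148.13671875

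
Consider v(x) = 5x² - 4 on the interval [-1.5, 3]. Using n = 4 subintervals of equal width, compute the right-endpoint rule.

56.35546875

Δx = (3 − (-1.5))/4 = 1.125.
Right endpoints: -0.375, 0.75, 1.875, 3.
v(-0.375) = -3.296875, v(0.75) = -1.1875, v(1.875) = 13.578125, v(3) = 41.
Sum = Δx · [v(-0.375) + v(0.75) + v(1.875) + v(3)].
Sum = 56.35546875.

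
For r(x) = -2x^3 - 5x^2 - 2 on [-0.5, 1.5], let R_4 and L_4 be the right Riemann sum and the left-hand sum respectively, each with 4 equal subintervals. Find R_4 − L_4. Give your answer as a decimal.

R_4 = -17.25.
L_4 = -8.75.
R_4 − L_4 = -8.5.

-8.5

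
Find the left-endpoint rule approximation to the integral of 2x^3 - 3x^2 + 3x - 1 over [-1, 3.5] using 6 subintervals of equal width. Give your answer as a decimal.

Δx = (3.5 − (-1))/6 = 0.75.
Left endpoints: -1, -0.25, 0.5, 1.25, 2, 2.75.
f(-1) = -9, f(-0.25) = -1.96875, f(0.5) = 0, f(1.25) = 1.96875, f(2) = 9, f(2.75) = 26.15625.
Sum = Δx · [f(-1) + f(-0.25) + f(0.5) + ...].
Sum = 19.6171875.

19.6171875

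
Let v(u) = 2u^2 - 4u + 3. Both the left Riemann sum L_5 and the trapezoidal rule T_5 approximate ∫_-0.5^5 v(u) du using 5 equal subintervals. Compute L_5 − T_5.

L_5 = 37.51.
T_5 = 52.635.
L_5 − T_5 = -15.125.

-15.125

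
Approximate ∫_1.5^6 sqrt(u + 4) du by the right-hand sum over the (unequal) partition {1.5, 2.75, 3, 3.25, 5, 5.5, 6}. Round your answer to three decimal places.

Subinterval widths: 1.25, 0.25, 0.25, 1.75, 0.5, 0.5.
Right endpoints: 2.75, 3, 3.25, 5, 5.5, 6.
f(2.75) ≈ 2.598, f(3) ≈ 2.646, f(3.25) ≈ 2.693, f(5) ≈ 3.000, f(5.5) ≈ 3.082, f(6) ≈ 3.162.
Sum = Σ Δu_i · f(u_i).
Sum ≈ 12.954.

12.954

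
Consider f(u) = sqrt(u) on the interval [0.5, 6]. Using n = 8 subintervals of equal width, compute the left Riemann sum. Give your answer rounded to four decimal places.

8.9440

Δu = (6 − 0.5)/8 = 0.6875.
Left endpoints: 0.5, 1.1875, 1.875, 2.5625, 3.25, 3.9375, 4.625, 5.3125.
f(0.5) ≈ 0.7071, f(1.1875) ≈ 1.0897, f(1.875) ≈ 1.3693, f(2.5625) ≈ 1.6008, f(3.25) ≈ 1.8028, f(3.9375) ≈ 1.9843, f(4.625) ≈ 2.1506, f(5.3125) ≈ 2.3049.
Sum = Δu · [f(0.5) + f(1.1875) + f(1.875) + ...].
Sum ≈ 8.9440.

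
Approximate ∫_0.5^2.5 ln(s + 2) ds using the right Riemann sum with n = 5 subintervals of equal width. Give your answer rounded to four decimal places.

2.5928

Δs = (2.5 − 0.5)/5 = 0.4.
Right endpoints: 0.9, 1.3, 1.7, 2.1, 2.5.
f(0.9) ≈ 1.0647, f(1.3) ≈ 1.1939, f(1.7) ≈ 1.3083, f(2.1) ≈ 1.4110, f(2.5) ≈ 1.5041.
Sum = Δs · [f(0.9) + f(1.3) + f(1.7) + f(2.1) + f(2.5)].
Sum ≈ 2.5928.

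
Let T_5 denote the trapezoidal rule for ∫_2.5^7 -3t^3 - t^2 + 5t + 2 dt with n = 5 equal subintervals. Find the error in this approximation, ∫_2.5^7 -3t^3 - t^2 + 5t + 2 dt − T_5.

26.578125

Exact integral: ∫_2.5^7 f(t) dt = -1764.703125.
T_5 = -1791.28125.
Error = -1764.703125 − (-1791.28125) = 26.578125.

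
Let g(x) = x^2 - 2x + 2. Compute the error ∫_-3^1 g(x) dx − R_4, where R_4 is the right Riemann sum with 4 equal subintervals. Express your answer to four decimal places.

7.3333

Exact integral: ∫_-3^1 g(x) dx ≈ 25.333333.
R_4 = 18.
Error ≈ 25.333333 − 18 ≈ 7.3333.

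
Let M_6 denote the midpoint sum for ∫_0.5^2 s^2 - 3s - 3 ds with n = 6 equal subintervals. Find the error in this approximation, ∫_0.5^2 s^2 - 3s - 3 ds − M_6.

Exact integral: ∫_0.5^2 f(s) ds = -7.5.
M_6 = -7.5078125.
Error = -7.5 − (-7.5078125) = 0.0078125.

0.0078125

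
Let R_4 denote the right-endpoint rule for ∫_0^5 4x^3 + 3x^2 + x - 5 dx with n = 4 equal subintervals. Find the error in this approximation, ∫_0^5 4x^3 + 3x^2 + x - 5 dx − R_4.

Exact integral: ∫_0^5 f(x) dx = 737.5.
R_4 = 1142.96875.
Error = 737.5 − 1142.96875 = -405.46875.

-405.46875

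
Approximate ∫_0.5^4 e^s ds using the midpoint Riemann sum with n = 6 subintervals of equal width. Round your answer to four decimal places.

52.2061

Δs = (4 − 0.5)/6 = 7/12.
Midpoints: 19/24, 1.375, 47/24, 61/24, 3.125, 89/24.
f(19/24) ≈ 2.2071, f(1.375) ≈ 3.9551, f(47/24) ≈ 7.0875, f(61/24) ≈ 12.7008, f(3.125) ≈ 22.7599, f(89/24) ≈ 40.7858.
Sum = Δs · [f(19/24) + f(1.375) + f(47/24) + ...].
Sum ≈ 52.2061.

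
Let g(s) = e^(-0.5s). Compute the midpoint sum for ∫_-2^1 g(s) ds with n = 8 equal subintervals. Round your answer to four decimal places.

Δs = (1 − (-2))/8 = 0.375.
Midpoints: -1.8125, -1.4375, -1.0625, -0.6875, -0.3125, 0.0625, 0.4375, 0.8125.
g(-1.8125) ≈ 2.4750, g(-1.4375) ≈ 2.0519, g(-1.0625) ≈ 1.7011, g(-0.6875) ≈ 1.4102, g(-0.3125) ≈ 1.1691, g(0.0625) ≈ 0.9692, g(0.4375) ≈ 0.8035, g(0.8125) ≈ 0.6661.
Sum = Δs · [g(-1.8125) + g(-1.4375) + g(-1.0625) + ...].
Sum ≈ 4.2173.

4.2173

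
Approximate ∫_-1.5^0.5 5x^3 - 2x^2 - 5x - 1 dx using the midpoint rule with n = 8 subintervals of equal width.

-5.484375

Δx = (0.5 − (-1.5))/8 = 0.25.
Midpoints: -1.375, -1.125, -0.875, -0.625, -0.375, -0.125, 0.125, 0.375.
f(-1.375) = -5583/512, f(-1.125) = -2573/512, f(-0.875) = -771/512, f(-0.625) = 63/512, f(-0.375) = 169/512, f(-0.125) = -213/512, f(0.125) = -843/512, f(0.375) = -1481/512.
Sum = Δx · [f(-1.375) + f(-1.125) + f(-0.875) + ...].
Sum = -5.484375.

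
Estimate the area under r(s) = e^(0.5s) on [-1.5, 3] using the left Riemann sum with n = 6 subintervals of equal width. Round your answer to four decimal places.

Δs = (3 − (-1.5))/6 = 0.75.
Left endpoints: -1.5, -0.75, 0, 0.75, 1.5, 2.25.
r(-1.5) ≈ 0.4724, r(-0.75) ≈ 0.6873, r(0) ≈ 1.0000, r(0.75) ≈ 1.4550, r(1.5) ≈ 2.1170, r(2.25) ≈ 3.0802.
Sum = Δs · [r(-1.5) + r(-0.75) + r(0) + ...].
Sum ≈ 6.6089.

6.6089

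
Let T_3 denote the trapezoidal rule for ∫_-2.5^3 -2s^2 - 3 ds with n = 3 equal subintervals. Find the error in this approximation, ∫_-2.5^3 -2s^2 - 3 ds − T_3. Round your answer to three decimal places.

6.162

Exact integral: ∫_-2.5^3 f(s) ds ≈ -44.91667.
T_3 ≈ -51.07870.
Error ≈ -44.91667 − (-51.07870) ≈ 6.162.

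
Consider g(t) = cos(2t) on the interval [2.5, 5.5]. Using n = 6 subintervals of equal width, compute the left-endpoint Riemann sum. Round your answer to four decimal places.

Δt = (5.5 − 2.5)/6 = 0.5.
Left endpoints: 2.5, 3, 3.5, 4, 4.5, 5.
g(2.5) ≈ 0.2837, g(3) ≈ 0.9602, g(3.5) ≈ 0.7539, g(4) ≈ -0.1455, g(4.5) ≈ -0.9111, g(5) ≈ -0.8391.
Sum = Δt · [g(2.5) + g(3) + g(3.5) + ...].
Sum ≈ 0.0510.

0.0510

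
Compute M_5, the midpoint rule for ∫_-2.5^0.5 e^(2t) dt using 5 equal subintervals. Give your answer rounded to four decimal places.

1.2777

Δt = (0.5 − (-2.5))/5 = 0.6.
Midpoints: -2.2, -1.6, -1, -0.4, 0.2.
f(-2.2) ≈ 0.0123, f(-1.6) ≈ 0.0408, f(-1) ≈ 0.1353, f(-0.4) ≈ 0.4493, f(0.2) ≈ 1.4918.
Sum = Δt · [f(-2.2) + f(-1.6) + f(-1) + f(-0.4) + f(0.2)].
Sum ≈ 1.2777.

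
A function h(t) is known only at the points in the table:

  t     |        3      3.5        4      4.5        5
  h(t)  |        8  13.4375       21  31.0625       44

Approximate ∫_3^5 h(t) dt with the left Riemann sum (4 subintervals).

Δt = 0.5.
Sum = 0.5·[8 + 13.4375 + 21 + 31.0625] = 36.75.

36.75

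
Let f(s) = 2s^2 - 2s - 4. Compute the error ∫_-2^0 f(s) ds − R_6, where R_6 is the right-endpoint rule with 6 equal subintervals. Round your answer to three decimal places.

Exact integral: ∫_-2^0 f(s) ds ≈ 1.33333.
R_6 ≈ -0.59259.
Error ≈ 1.33333 − (-0.59259) ≈ 1.926.

1.926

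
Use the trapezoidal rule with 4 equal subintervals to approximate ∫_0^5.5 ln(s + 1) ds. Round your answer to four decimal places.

6.5406

Δs = (5.5 − 0)/4 = 1.375.
f(0) ≈ 0.0000, f(1.375) ≈ 0.8650, f(2.75) ≈ 1.3218, f(4.125) ≈ 1.6341, f(5.5) ≈ 1.8718.
T_4 = (Δs/2)·[f(s_0) + 2f(s_1) + 2f(s_2) + 2f(s_3) + f(s_4)].
Sum ≈ 6.5406.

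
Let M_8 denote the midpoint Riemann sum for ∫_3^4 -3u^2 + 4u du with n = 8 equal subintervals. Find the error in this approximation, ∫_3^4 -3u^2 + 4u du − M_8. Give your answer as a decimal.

-0.00390625

Exact integral: ∫_3^4 f(u) du = -23.
M_8 = -22.99609375.
Error = -23 − (-22.99609375) = -0.00390625.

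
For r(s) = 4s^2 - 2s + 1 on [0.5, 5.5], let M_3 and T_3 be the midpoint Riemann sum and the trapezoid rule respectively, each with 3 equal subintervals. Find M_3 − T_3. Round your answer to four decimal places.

M_3 ≈ 192.037037.
T_3 ≈ 205.925926.
M_3 − T_3 ≈ -13.8889.

-13.8889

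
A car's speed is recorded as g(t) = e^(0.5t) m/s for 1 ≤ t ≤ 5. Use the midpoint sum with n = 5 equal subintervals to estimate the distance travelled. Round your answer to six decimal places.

20.927748

Δt = (5 − 1)/5 = 0.8.
Midpoints: 1.4, 2.2, 3, 3.8, 4.6.
g(1.4) ≈ 2.013753, g(2.2) ≈ 3.004166, g(3) ≈ 4.481689, g(3.8) ≈ 6.685894, g(4.6) ≈ 9.974182.
Sum = Δt · [g(1.4) + g(2.2) + g(3) + g(3.8) + g(4.6)].
Sum ≈ 20.927748.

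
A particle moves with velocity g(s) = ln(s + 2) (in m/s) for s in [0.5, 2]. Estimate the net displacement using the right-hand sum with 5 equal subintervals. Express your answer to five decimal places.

1.82383

Δs = (2 − 0.5)/5 = 0.3.
Right endpoints: 0.8, 1.1, 1.4, 1.7, 2.
g(0.8) ≈ 1.02962, g(1.1) ≈ 1.13140, g(1.4) ≈ 1.22378, g(1.7) ≈ 1.30833, g(2) ≈ 1.38629.
Sum = Δs · [g(0.8) + g(1.1) + g(1.4) + g(1.7) + g(2)].
Sum ≈ 1.82383.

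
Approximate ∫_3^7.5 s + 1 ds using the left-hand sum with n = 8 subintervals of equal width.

26.859375

Δs = (7.5 − 3)/8 = 0.5625.
Left endpoints: 3, 3.5625, 4.125, 4.6875, 5.25, 5.8125, 6.375, 6.9375.
f(3) = 4, f(3.5625) = 4.5625, f(4.125) = 5.125, f(4.6875) = 5.6875, f(5.25) = 6.25, f(5.8125) = 6.8125, f(6.375) = 7.375, f(6.9375) = 7.9375.
Sum = Δs · [f(3) + f(3.5625) + f(4.125) + ...].
Sum = 26.859375.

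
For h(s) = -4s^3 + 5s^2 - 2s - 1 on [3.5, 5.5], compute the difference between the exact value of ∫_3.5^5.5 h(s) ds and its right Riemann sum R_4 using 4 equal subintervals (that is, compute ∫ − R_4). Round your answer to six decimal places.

106.083333

Exact integral: ∫_3.5^5.5 h(s) ds ≈ -579.16666667.
R_4 = -685.25.
Error ≈ -579.16666667 − (-685.25) ≈ 106.083333.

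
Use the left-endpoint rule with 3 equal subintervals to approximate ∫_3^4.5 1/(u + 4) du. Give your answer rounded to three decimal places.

0.201

Δu = (4.5 − 3)/3 = 0.5.
Left endpoints: 3, 3.5, 4.
f(3) = 1/7, f(3.5) = 2/15, f(4) = 0.125.
Sum = Δu · [f(3) + f(3.5) + f(4)].
Sum ≈ 0.201.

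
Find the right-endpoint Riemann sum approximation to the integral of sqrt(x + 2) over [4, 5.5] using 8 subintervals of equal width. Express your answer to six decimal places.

Δx = (5.5 − 4)/8 = 0.1875.
Right endpoints: 4.1875, 4.375, 4.5625, 4.75, 4.9375, 5.125, 5.3125, 5.5.
f(4.1875) ≈ 2.487469, f(4.375) ≈ 2.524876, f(4.5625) ≈ 2.561738, f(4.75) ≈ 2.598076, f(4.9375) ≈ 2.633913, f(5.125) ≈ 2.669270, f(5.3125) ≈ 2.704163, f(5.5) ≈ 2.738613.
Sum = Δx · [f(4.1875) + f(4.375) + f(4.5625) + ...].
Sum ≈ 3.922147.

3.922147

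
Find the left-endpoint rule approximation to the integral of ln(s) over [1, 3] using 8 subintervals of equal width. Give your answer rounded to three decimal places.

Δs = (3 − 1)/8 = 0.25.
Left endpoints: 1, 1.25, 1.5, 1.75, 2, 2.25, 2.5, 2.75.
f(1) ≈ 0.000, f(1.25) ≈ 0.223, f(1.5) ≈ 0.405, f(1.75) ≈ 0.560, f(2) ≈ 0.693, f(2.25) ≈ 0.811, f(2.5) ≈ 0.916, f(2.75) ≈ 1.012.
Sum = Δs · [f(1) + f(1.25) + f(1.5) + ...].
Sum ≈ 1.155.

1.155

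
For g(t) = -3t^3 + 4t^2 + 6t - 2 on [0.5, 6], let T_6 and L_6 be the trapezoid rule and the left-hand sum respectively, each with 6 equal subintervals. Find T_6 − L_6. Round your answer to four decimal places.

T_6 ≈ -607.318721.
L_6 ≈ -391.157263.
T_6 − L_6 ≈ -216.1615.

-216.1615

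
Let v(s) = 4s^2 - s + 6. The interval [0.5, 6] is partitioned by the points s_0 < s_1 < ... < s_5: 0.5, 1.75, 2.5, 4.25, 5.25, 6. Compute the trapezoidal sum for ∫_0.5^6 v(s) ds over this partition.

309.0625

Subinterval widths: 1.25, 0.75, 1.75, 1, 0.75.
v(0.5) = 6.5, v(1.75) = 16.5, v(2.5) = 28.5, v(4.25) = 74, v(5.25) = 111, v(6) = 144.
On each subinterval the trapezoid contributes (Δs_i/2)·[v(s_{i-1}) + v(s_i)].
Sum = 309.0625.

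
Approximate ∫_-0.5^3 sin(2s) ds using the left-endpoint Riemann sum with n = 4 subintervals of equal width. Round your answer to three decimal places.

Δs = (3 − (-0.5))/4 = 0.875.
Left endpoints: -0.5, 0.375, 1.25, 2.125.
f(-0.5) ≈ -0.841, f(0.375) ≈ 0.682, f(1.25) ≈ 0.598, f(2.125) ≈ -0.895.
Sum = Δs · [f(-0.5) + f(0.375) + f(1.25) + f(2.125)].
Sum ≈ -0.399.

-0.399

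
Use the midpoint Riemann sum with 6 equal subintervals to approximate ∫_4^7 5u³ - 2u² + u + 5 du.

2521.71875

Δu = (7 − 4)/6 = 0.5.
Midpoints: 4.25, 4.75, 5.25, 5.75, 6.25, 6.75.
f(4.25) = 356.953125, f(4.75) = 500.484375, f(5.25) = 678.640625, f(5.75) = 895.171875, f(6.25) = 1153.828125, f(6.75) = 1458.359375.
Sum = Δu · [f(4.25) + f(4.75) + f(5.25) + ...].
Sum = 2521.71875.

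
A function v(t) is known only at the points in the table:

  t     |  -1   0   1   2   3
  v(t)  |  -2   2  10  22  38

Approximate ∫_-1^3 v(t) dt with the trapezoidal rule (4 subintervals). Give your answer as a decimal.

Δt = 1.
T_4 = (1/2)·[(-2) + 2·2 + 2·10 + 2·22 + 38] = 52.

52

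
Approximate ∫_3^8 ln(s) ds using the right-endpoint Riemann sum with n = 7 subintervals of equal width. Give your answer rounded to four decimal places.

8.6812

Δs = (8 − 3)/7 = 5/7.
Right endpoints: 26/7, 31/7, 36/7, 41/7, 46/7, 51/7, 8.
f(26/7) ≈ 1.3122, f(31/7) ≈ 1.4881, f(36/7) ≈ 1.6376, f(41/7) ≈ 1.7677, f(46/7) ≈ 1.8827, f(51/7) ≈ 1.9859, f(8) ≈ 2.0794.
Sum = Δs · [f(26/7) + f(31/7) + f(36/7) + ...].
Sum ≈ 8.6812.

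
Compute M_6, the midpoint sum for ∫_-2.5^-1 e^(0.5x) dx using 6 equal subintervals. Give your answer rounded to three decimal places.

Δx = (-1 − (-2.5))/6 = 0.25.
Midpoints: -2.375, -2.125, -1.875, -1.625, -1.375, -1.125.
f(-2.375) ≈ 0.305, f(-2.125) ≈ 0.346, f(-1.875) ≈ 0.392, f(-1.625) ≈ 0.444, f(-1.375) ≈ 0.503, f(-1.125) ≈ 0.570.
Sum = Δx · [f(-2.375) + f(-2.125) + f(-1.875) + ...].
Sum ≈ 0.640.

0.640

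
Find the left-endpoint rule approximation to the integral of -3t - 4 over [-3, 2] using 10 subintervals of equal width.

Δt = (2 − (-3))/10 = 0.5.
Left endpoints: -3, -2.5, -2, -1.5, -1, -0.5, 0, 0.5, 1, 1.5.
f(-3) = 5, f(-2.5) = 3.5, f(-2) = 2, f(-1.5) = 0.5, f(-1) = -1, f(-0.5) = -2.5, f(0) = -4, f(0.5) = -5.5, f(1) = -7, f(1.5) = -8.5.
Sum = Δt · [f(-3) + f(-2.5) + f(-2) + ...].
Sum = -8.75.

-8.75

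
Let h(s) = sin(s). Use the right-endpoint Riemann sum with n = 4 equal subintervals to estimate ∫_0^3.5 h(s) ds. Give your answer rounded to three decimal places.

1.658

Δs = (3.5 − 0)/4 = 0.875.
Right endpoints: 0.875, 1.75, 2.625, 3.5.
h(0.875) ≈ 0.768, h(1.75) ≈ 0.984, h(2.625) ≈ 0.494, h(3.5) ≈ -0.351.
Sum = Δs · [h(0.875) + h(1.75) + h(2.625) + h(3.5)].
Sum ≈ 1.658.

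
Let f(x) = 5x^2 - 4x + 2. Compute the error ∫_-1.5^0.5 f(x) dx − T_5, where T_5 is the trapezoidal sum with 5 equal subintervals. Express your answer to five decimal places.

Exact integral: ∫_-1.5^0.5 f(x) dx ≈ 13.8333333.
T_5 = 14.1.
Error ≈ 13.8333333 − 14.1 ≈ -0.26667.

-0.26667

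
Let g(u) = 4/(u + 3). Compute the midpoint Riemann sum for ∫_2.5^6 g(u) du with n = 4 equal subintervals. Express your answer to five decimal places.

Δu = (6 − 2.5)/4 = 0.875.
Midpoints: 2.9375, 3.8125, 4.6875, 5.5625.
g(2.9375) = 64/95, g(3.8125) = 64/109, g(4.6875) = 64/123, g(5.5625) = 64/137.
Sum = Δu · [g(2.9375) + g(3.8125) + g(4.6875) + g(5.5625)].
Sum ≈ 1.96728.

1.96728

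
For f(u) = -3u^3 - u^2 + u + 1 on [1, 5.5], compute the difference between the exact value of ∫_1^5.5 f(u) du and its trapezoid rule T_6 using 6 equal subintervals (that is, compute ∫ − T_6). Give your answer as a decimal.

Exact integral: ∫_1^5.5 f(u) du = -721.546875.
T_6 = -734.30859375.
Error = -721.546875 − (-734.30859375) = 12.76171875.

12.76171875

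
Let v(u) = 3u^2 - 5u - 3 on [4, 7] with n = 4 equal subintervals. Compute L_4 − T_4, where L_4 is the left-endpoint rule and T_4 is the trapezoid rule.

L_4 = 156.84375.
T_4 = 188.34375.
L_4 − T_4 = -31.5.

-31.5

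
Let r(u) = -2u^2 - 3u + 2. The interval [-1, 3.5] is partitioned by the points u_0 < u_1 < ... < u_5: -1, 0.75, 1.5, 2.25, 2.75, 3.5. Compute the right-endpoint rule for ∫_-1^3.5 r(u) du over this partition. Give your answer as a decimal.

Subinterval widths: 1.75, 0.75, 0.75, 0.5, 0.75.
Right endpoints: 0.75, 1.5, 2.25, 2.75, 3.5.
r(0.75) = -1.375, r(1.5) = -7, r(2.25) = -14.875, r(2.75) = -21.375, r(3.5) = -33.
Sum = Σ Δu_i · r(u_i).
Sum = -54.25.

-54.25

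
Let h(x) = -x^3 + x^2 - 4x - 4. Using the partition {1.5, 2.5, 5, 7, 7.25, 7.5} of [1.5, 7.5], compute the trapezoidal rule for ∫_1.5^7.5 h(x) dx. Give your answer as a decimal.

-832.55078125

Subinterval widths: 1, 2.5, 2, 0.25, 0.25.
h(1.5) = -11.125, h(2.5) = -23.375, h(5) = -124, h(7) = -326, h(7.25) = -361.515625, h(7.5) = -399.625.
On each subinterval the trapezoid contributes (Δx_i/2)·[h(x_{i-1}) + h(x_i)].
Sum = -832.55078125.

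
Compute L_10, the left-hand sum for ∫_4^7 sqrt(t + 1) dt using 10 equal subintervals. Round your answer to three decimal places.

Δt = (7 − 4)/10 = 0.3.
Left endpoints: 4, 4.3, 4.6, 4.9, 5.2, 5.5, 5.8, 6.1, 6.4, 6.7.
f(4) ≈ 2.236, f(4.3) ≈ 2.302, f(4.6) ≈ 2.366, f(4.9) ≈ 2.429, f(5.2) ≈ 2.490, f(5.5) ≈ 2.550, f(5.8) ≈ 2.608, f(6.1) ≈ 2.665, f(6.4) ≈ 2.720, f(6.7) ≈ 2.775.
Sum = Δt · [f(4) + f(4.3) + f(4.6) + ...].
Sum ≈ 7.542.

7.542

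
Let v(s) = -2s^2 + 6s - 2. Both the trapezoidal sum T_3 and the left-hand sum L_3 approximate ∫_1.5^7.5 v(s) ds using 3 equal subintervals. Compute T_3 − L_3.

-72

T_3 = -137.
L_3 = -65.
T_3 − L_3 = -72.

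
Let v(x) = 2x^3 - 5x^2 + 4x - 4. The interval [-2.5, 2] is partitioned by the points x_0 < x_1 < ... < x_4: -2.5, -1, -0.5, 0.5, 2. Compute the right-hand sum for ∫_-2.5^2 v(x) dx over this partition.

-29.25

Subinterval widths: 1.5, 0.5, 1, 1.5.
Right endpoints: -1, -0.5, 0.5, 2.
v(-1) = -15, v(-0.5) = -7.5, v(0.5) = -3, v(2) = 0.
Sum = Σ Δx_i · v(x_i).
Sum = -29.25.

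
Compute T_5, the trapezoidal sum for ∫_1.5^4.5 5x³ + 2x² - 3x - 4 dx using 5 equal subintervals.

534.21

Δx = (4.5 − 1.5)/5 = 0.6.
f(1.5) = 12.875, f(2.1) = 44.825, f(2.7) = 100.895, f(3.3) = 187.565, f(3.9) = 311.315, f(4.5) = 478.625.
T_5 = (Δx/2)·[f(x_0) + 2f(x_1) + ... + 2f(x_{4}) + f(x_5)].
Sum = 534.21.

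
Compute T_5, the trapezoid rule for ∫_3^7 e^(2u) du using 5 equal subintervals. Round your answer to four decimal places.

724177.2801

Δu = (7 − 3)/5 = 0.8.
f(3) ≈ 403.4288, f(3.8) ≈ 1998.1959, f(4.6) ≈ 9897.1291, f(5.4) ≈ 49020.8011, f(6.2) ≈ 242801.6175, f(7) ≈ 1202604.2842.
T_5 = (Δu/2)·[f(u_0) + 2f(u_1) + ... + 2f(u_{4}) + f(u_5)].
Sum ≈ 724177.2801.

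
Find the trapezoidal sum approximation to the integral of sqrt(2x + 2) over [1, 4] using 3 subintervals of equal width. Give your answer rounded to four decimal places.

Δx = (4 − 1)/3 = 1.
f(1) ≈ 2.0000, f(2) ≈ 2.4495, f(3) ≈ 2.8284, f(4) ≈ 3.1623.
T_3 = (Δx/2)·[f(x_0) + 2f(x_1) + 2f(x_2) + f(x_3)].
Sum ≈ 7.8591.

7.8591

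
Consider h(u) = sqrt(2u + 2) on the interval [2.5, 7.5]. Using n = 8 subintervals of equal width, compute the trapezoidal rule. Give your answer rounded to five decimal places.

17.18644

Δu = (7.5 − 2.5)/8 = 0.625.
h(2.5) ≈ 2.64575, h(3.125) ≈ 2.87228, h(3.75) ≈ 3.08221, h(4.375) ≈ 3.27872, h(5) ≈ 3.46410, h(5.625) ≈ 3.64005, h(6.25) ≈ 3.80789, h(6.875) ≈ 3.96863, h(7.5) ≈ 4.12311.
T_8 = (Δu/2)·[h(u_0) + 2h(u_1) + ... + 2h(u_{7}) + h(u_8)].
Sum ≈ 17.18644.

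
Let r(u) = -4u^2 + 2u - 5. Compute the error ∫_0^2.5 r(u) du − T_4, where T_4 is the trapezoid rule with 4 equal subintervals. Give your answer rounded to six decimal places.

0.651042

Exact integral: ∫_0^2.5 r(u) du ≈ -27.08333333.
T_4 = -27.734375.
Error ≈ -27.08333333 − (-27.734375) ≈ 0.651042.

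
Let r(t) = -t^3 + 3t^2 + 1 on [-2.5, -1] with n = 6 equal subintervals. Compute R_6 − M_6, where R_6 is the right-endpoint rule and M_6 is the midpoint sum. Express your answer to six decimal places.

R_6 = 21.97265625.
M_6 ≈ 25.57617188.
R_6 − M_6 ≈ -3.603516.

-3.603516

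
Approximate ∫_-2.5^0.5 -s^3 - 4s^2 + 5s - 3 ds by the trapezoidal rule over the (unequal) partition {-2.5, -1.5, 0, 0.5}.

-36

Subinterval widths: 1, 1.5, 0.5.
f(-2.5) = -24.875, f(-1.5) = -16.125, f(0) = -3, f(0.5) = -1.625.
On each subinterval the trapezoid contributes (Δs_i/2)·[f(s_{i-1}) + f(s_i)].
Sum = -36.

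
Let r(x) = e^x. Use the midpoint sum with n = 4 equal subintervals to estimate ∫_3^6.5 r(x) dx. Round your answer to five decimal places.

624.92856

Δx = (6.5 − 3)/4 = 0.875.
Midpoints: 3.4375, 4.3125, 5.1875, 6.0625.
r(3.4375) ≈ 31.10909, r(4.3125) ≈ 74.62682, r(5.1875) ≈ 179.02044, r(6.0625) ≈ 429.44772.
Sum = Δx · [r(3.4375) + r(4.3125) + r(5.1875) + r(6.0625)].
Sum ≈ 624.92856.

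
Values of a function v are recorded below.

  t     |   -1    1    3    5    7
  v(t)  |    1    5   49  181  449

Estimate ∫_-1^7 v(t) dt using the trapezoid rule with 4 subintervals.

920

Δt = 2.
T_4 = (2/2)·[1 + 2·5 + 2·49 + 2·181 + 449] = 920.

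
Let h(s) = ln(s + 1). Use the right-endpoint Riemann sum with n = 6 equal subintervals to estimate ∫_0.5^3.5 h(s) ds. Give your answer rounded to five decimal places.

3.42559

Δs = (3.5 − 0.5)/6 = 0.5.
Right endpoints: 1, 1.5, 2, 2.5, 3, 3.5.
h(1) ≈ 0.69315, h(1.5) ≈ 0.91629, h(2) ≈ 1.09861, h(2.5) ≈ 1.25276, h(3) ≈ 1.38629, h(3.5) ≈ 1.50408.
Sum = Δs · [h(1) + h(1.5) + h(2) + ...].
Sum ≈ 3.42559.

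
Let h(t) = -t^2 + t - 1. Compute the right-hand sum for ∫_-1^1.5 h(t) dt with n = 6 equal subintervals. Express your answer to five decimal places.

-3.14525

Δt = (1.5 − (-1))/6 = 5/12.
Right endpoints: -7/12, -1/6, 0.25, 2/3, 13/12, 1.5.
h(-7/12) = -277/144, h(-1/6) = -43/36, h(0.25) = -0.8125, h(2/3) = -7/9, h(13/12) = -157/144, h(1.5) = -1.75.
Sum = Δt · [h(-7/12) + h(-1/6) + h(0.25) + ...].
Sum ≈ -3.14525.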